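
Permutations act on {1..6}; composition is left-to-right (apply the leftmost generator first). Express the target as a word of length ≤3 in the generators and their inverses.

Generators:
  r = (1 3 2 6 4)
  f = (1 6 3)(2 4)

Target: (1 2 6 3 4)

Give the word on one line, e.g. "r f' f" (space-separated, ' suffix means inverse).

  after f: (1 6 3)(2 4)
  after f: (1 3 6)
  after r: (1 2 6 3 4)

f f r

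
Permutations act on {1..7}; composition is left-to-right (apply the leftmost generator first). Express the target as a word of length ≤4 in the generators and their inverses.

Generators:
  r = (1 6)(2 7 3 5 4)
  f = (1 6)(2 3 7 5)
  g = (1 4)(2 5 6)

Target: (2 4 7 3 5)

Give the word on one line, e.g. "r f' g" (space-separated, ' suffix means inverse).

f r' f r

  after f: (1 6)(2 3 7 5)
  after r': (2 7 3)(4 5)
  after f: (1 6)(2 5 4)
  after r: (2 4 7 3 5)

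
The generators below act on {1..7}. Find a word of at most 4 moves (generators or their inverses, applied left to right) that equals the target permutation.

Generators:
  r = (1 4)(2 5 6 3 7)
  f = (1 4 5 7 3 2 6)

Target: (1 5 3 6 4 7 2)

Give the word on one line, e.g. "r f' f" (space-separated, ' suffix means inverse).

  after f: (1 4 5 7 3 2 6)
  after f: (1 5 3 6 4 7 2)

f f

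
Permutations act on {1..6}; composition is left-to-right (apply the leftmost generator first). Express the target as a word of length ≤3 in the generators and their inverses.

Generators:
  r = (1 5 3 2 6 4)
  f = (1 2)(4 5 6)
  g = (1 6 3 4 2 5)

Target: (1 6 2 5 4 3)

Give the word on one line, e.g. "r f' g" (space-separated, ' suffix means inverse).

r g' r

  after r: (1 5 3 2 6 4)
  after g': (1 2)(3 4 5 6)
  after r: (1 6 2 5 4 3)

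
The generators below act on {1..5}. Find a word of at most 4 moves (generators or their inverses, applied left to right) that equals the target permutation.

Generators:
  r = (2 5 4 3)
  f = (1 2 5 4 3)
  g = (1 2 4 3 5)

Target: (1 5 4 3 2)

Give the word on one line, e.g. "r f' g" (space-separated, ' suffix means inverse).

  after f': (1 3 4 5 2)
  after r: (1 2)
  after r: (1 5 4 3 2)

f' r r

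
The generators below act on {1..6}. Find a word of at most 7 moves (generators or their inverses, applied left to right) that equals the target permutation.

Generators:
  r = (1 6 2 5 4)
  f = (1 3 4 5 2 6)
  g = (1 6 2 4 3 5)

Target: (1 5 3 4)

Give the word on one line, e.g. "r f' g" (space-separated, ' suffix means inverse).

  after f': (1 6 2 5 4 3)
  after g: (1 2)(3 6 4 5)
  after f: (1 6 5 4 2 3)
  after f: (2 4 6)
  after g': (1 5 3 4)

f' g f f g'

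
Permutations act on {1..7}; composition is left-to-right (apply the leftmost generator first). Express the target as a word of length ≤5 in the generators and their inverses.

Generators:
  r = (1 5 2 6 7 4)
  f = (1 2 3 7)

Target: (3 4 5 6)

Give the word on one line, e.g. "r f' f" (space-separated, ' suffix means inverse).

  after r': (1 4 7 6 2 5)
  after f: (1 4)(2 5)(3 7 6)
  after r: (3 4 5 6)

r' f r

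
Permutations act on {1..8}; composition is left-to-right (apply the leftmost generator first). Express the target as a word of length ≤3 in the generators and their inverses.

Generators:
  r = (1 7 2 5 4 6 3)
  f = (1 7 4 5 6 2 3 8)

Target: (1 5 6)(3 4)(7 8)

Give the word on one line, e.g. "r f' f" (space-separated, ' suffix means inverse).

r f f

  after r: (1 7 2 5 4 6 3)
  after f: (1 4 2 6 8)(3 7)
  after f: (1 5 6)(3 4)(7 8)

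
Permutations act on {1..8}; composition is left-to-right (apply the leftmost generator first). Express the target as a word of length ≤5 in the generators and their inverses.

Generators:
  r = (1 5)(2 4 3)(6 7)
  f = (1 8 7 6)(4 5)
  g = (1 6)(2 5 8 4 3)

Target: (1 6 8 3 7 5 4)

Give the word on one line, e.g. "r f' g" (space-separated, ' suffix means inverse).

  after g': (1 6)(2 3 4 8 5)
  after f': (1 7 8 4)(2 3 5)
  after g: (1 7 4 6)(3 8)
  after f: (1 6 8 3 7 5 4)

g' f' g f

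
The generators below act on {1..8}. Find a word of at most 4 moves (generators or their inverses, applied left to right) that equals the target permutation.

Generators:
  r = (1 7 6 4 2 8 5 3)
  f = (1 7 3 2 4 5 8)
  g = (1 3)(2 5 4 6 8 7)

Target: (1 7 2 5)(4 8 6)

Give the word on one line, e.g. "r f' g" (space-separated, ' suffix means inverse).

g' r g f'

  after g': (1 3)(2 7 8 6 4 5)
  after r: (2 6)(3 7 5 8 4)
  after g: (1 3 2 8 6 5 7 4)
  after f': (1 7 2 5)(4 8 6)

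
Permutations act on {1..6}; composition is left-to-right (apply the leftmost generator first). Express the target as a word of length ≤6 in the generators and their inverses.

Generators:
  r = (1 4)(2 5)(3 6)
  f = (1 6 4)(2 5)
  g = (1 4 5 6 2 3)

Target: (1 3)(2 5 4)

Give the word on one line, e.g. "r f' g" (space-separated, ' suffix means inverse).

  after g': (1 3 2 6 5 4)
  after r': (1 6 2 3 5)
  after f': (2 3)(4 6 5)
  after g': (1 3 6 4 5)
  after f': (1 3)(2 5 4)

g' r' f' g' f'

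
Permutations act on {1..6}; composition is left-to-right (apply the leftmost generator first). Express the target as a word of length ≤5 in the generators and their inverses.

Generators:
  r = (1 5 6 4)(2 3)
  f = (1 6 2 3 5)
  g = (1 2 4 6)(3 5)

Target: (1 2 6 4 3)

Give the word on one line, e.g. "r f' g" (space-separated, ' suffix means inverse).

  after g': (1 6 4 2)(3 5)
  after r': (1 5 2 4 3)
  after f: (2 4 5 3 6)
  after g: (1 2 6 4 3)

g' r' f g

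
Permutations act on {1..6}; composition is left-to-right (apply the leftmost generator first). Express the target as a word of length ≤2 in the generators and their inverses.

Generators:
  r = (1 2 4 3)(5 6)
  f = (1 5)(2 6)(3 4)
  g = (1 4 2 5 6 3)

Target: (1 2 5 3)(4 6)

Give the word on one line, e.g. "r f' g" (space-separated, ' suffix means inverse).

f g'

  after f: (1 5)(2 6)(3 4)
  after g': (1 2 5 3)(4 6)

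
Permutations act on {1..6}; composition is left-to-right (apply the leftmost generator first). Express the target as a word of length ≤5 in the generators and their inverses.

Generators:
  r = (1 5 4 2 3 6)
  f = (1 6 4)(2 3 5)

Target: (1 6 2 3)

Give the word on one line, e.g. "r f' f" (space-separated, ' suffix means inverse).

  after f': (1 4 6)(2 5 3)
  after r': (1 5 2)(3 4)
  after r': (2 6 3 5 4)
  after r': (1 6 2 3)

f' r' r' r'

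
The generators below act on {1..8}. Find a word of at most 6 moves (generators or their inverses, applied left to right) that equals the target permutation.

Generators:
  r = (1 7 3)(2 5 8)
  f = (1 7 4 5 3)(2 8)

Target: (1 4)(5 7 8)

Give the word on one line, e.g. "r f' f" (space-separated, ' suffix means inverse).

f' f' f' r

  after f': (1 3 5 4 7)(2 8)
  after f': (1 5 7 3 4)
  after f': (1 4 3 7 5)(2 8)
  after r: (1 4)(5 7 8)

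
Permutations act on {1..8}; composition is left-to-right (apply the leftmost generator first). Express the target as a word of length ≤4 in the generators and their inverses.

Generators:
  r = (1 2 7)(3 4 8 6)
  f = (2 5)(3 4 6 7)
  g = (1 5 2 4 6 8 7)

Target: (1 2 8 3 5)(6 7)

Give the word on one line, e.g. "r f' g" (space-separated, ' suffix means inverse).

  after r: (1 2 7)(3 4 8 6)
  after g': (1 5)(2 8 4 6 3)
  after f': (1 2 8 3 5)(6 7)

r g' f'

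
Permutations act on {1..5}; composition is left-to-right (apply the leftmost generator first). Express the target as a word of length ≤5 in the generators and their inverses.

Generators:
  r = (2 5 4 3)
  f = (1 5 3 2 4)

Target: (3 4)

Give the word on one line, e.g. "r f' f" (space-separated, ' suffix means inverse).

  after f': (1 4 2 3 5)
  after f': (1 2 5 4 3)
  after r: (1 5 3)(2 4)
  after f': (3 4)

f' f' r f'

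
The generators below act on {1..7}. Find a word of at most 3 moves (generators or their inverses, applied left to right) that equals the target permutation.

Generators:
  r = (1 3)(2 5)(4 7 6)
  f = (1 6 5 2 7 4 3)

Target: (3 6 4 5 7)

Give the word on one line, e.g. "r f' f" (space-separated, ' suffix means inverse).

r' f

  after r': (1 3)(2 5)(4 6 7)
  after f: (3 6 4 5 7)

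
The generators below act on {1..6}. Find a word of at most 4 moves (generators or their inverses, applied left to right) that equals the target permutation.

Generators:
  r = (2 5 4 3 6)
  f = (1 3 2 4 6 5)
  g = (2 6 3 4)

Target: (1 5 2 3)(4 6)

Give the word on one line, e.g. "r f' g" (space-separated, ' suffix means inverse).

  after r': (2 6 3 4 5)
  after g': (4 5)
  after f': (1 5 2 3)(4 6)

r' g' f'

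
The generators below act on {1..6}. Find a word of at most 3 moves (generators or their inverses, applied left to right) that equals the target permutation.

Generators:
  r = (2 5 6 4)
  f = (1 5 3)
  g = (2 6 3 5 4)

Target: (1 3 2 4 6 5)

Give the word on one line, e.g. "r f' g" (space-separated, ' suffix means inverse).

  after f': (1 3 5)
  after r': (1 3 2 4 6 5)

f' r'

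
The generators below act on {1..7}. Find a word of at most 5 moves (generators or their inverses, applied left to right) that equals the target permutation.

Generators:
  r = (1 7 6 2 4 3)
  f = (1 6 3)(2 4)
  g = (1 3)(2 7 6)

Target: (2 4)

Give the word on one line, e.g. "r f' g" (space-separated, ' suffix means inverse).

  after f: (1 6 3)(2 4)
  after f: (1 3 6)
  after f: (2 4)

f f f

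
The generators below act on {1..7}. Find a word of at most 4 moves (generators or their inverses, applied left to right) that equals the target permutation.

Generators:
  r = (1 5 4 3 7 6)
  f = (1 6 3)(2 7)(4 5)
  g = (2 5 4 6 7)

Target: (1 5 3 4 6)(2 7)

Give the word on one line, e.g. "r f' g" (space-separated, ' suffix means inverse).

f' g' f r

  after f': (1 3 6)(2 7)(4 5)
  after g': (1 3 4 2 6)
  after f: (2 3 5 4 7)
  after r: (1 5 3 4 6)(2 7)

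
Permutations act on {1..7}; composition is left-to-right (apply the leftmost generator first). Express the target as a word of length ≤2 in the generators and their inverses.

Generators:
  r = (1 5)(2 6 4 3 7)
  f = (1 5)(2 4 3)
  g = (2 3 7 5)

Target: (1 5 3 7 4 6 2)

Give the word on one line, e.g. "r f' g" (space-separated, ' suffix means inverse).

g' r'

  after g': (2 5 7 3)
  after r': (1 5 3 7 4 6 2)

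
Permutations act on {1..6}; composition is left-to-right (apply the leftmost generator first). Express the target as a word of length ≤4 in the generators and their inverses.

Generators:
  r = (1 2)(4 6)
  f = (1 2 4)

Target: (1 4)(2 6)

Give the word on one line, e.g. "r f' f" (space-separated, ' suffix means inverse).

r f' r f

  after r: (1 2)(4 6)
  after f': (2 4 6)
  after r: (1 2 6)
  after f: (1 4)(2 6)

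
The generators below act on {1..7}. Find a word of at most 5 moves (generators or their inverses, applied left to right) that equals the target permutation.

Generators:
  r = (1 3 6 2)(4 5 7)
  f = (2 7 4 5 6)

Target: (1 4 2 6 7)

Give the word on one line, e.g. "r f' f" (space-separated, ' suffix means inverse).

f' r' f r

  after f': (2 6 5 4 7)
  after r': (1 2 3)(4 5 7 6)
  after f: (1 7 2 3)(4 6 5)
  after r: (1 4 2 6 7)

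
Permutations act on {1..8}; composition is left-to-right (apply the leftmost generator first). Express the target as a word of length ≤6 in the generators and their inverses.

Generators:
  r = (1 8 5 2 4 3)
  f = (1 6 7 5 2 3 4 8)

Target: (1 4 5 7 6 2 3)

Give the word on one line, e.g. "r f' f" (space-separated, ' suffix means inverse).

  after f': (1 8 4 3 2 5 7 6)
  after r': (2 8)(3 5 7 6)
  after r': (1 3 8 5 7 6 4 2)
  after r': (1 4 5 7 6 2 3)

f' r' r' r'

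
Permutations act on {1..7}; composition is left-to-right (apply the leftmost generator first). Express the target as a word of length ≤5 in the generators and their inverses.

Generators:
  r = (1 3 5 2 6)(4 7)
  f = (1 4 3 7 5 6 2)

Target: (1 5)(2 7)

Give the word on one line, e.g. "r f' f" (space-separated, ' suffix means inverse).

  after f': (1 2 6 5 7 3 4)
  after r: (1 6 2)(3 7 5 4)
  after f: (1 2 4 7 6)(3 5)
  after r': (1 5)(2 7)

f' r f r'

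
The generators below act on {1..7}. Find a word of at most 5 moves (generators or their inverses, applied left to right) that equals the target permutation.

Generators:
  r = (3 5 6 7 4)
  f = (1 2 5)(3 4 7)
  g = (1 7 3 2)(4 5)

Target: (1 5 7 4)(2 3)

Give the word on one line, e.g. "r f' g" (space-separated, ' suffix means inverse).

f' g' g'

  after f': (1 5 2)(3 7 4)
  after g': (1 4 7 5 3)
  after g': (1 5 7 4)(2 3)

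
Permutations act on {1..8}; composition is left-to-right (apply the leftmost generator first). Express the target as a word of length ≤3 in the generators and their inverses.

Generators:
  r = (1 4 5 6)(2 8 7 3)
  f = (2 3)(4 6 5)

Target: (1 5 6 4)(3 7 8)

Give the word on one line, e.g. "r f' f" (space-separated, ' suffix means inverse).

r' f

  after r': (1 6 5 4)(2 3 7 8)
  after f: (1 5 6 4)(3 7 8)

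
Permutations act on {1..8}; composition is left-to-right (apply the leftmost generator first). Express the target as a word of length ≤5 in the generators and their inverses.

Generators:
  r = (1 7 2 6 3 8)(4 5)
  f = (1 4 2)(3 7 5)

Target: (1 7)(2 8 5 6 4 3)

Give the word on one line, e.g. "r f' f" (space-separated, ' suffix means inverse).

  after f: (1 4 2)(3 7 5)
  after r': (1 5 6 2 8 3)(4 7)
  after f': (1 7)(2 8 5 6 4 3)

f r' f'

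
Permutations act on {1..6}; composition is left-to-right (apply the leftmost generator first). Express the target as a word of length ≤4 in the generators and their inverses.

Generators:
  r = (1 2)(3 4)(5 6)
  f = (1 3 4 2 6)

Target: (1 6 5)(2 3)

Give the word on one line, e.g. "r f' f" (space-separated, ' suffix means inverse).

r f r r

  after r: (1 2)(3 4)(5 6)
  after f: (1 6 5)(2 3)
  after r: (1 5 2 4 3)
  after r: (1 6 5)(2 3)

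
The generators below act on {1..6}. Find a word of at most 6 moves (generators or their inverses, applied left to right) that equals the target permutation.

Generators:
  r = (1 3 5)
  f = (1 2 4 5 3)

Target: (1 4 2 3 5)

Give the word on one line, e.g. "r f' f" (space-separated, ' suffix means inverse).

f r f r'

  after f: (1 2 4 5 3)
  after r: (1 2 4)
  after f: (1 4 2 5 3)
  after r': (1 4 2 3 5)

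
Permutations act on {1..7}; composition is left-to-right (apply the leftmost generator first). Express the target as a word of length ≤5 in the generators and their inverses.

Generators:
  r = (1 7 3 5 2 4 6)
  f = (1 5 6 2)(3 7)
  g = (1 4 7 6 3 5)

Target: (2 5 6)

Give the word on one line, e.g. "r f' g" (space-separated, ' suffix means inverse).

  after r': (1 6 4 2 5 3 7)
  after g': (1 7 5 6)(2 3 4)
  after f: (1 3 4)(2 7 6 5)
  after g: (1 5 2 6)(3 7)
  after f': (2 5 6)

r' g' f g f'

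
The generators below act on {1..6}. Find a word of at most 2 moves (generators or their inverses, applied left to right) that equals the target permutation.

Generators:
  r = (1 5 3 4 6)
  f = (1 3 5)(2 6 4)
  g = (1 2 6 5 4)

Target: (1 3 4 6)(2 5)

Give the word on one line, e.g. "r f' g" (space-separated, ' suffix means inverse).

  after f: (1 3 5)(2 6 4)
  after g: (1 3 4 6)(2 5)

f g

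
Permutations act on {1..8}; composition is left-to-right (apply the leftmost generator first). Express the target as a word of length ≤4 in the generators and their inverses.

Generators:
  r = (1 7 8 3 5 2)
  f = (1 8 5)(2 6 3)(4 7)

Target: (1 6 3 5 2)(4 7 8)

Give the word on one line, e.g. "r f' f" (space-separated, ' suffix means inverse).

r' f

  after r': (1 2 5 3 8 7)
  after f: (1 6 3 5 2)(4 7 8)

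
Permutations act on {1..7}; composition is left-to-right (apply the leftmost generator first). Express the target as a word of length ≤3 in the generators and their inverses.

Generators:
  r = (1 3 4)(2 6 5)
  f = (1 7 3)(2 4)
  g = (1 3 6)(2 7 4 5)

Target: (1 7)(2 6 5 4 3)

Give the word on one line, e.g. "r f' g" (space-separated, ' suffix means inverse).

  after r: (1 3 4)(2 6 5)
  after f': (1 7)(2 6 5 4 3)

r f'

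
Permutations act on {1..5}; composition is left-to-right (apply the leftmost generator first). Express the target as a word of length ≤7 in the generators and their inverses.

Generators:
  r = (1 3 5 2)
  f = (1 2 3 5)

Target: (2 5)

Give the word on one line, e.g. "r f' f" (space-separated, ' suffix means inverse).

  after f: (1 2 3 5)
  after r': (1 5 2)
  after f: (3 5)
  after f: (1 2 3)
  after r: (2 5)

f r' f f r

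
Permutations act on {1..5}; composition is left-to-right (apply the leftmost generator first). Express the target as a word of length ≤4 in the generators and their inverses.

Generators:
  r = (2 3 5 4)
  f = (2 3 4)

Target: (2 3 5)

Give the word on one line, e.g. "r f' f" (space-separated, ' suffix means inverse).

f' r r

  after f': (2 4 3)
  after r: (4 5)
  after r: (2 3 5)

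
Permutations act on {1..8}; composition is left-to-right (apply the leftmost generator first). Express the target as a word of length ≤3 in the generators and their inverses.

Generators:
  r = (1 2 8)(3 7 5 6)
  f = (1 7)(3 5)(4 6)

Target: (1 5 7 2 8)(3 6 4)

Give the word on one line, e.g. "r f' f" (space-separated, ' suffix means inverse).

f r

  after f: (1 7)(3 5)(4 6)
  after r: (1 5 7 2 8)(3 6 4)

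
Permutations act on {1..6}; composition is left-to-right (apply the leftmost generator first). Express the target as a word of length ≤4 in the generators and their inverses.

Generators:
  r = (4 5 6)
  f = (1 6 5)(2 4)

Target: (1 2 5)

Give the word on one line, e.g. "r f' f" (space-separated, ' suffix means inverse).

f' r' f

  after f': (1 5 6)(2 4)
  after r': (1 4 2 6)
  after f: (1 2 5)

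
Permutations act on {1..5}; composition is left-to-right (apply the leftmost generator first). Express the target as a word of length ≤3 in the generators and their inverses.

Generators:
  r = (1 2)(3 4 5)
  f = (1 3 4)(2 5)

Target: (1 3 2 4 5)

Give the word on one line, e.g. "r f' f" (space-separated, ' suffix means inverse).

f' r'

  after f': (1 4 3)(2 5)
  after r': (1 3 2 4 5)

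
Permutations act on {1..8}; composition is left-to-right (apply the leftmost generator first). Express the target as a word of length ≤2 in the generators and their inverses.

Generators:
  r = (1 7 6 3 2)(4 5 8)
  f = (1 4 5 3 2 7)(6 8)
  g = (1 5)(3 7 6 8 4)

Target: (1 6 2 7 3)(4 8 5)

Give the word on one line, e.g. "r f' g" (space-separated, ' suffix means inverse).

  after r: (1 7 6 3 2)(4 5 8)
  after r: (1 6 2 7 3)(4 8 5)

r r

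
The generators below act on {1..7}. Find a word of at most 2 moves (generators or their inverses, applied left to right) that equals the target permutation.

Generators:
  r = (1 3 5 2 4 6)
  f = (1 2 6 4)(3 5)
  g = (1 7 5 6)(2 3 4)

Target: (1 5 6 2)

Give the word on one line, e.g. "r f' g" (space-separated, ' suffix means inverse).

r f

  after r: (1 3 5 2 4 6)
  after f: (1 5 6 2)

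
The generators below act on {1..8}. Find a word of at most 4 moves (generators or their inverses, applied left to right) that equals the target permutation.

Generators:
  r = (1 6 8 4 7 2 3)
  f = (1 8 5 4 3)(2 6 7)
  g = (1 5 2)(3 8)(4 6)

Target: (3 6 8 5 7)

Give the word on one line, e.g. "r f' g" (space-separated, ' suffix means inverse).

  after r: (1 6 8 4 7 2 3)
  after f': (1 2 4 6)(5 8)
  after r: (1 3)(2 7)(4 8 5)
  after r: (3 6 8 5 7)

r f' r r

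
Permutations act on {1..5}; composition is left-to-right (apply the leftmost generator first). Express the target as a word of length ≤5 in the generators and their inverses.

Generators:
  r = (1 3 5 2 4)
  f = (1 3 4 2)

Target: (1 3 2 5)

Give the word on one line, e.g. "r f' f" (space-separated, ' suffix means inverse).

f' f' r' f r

  after f': (1 2 4 3)
  after f': (1 4)(2 3)
  after r': (1 2)(3 5)
  after f: (2 3 5 4)
  after r: (1 3 2 5)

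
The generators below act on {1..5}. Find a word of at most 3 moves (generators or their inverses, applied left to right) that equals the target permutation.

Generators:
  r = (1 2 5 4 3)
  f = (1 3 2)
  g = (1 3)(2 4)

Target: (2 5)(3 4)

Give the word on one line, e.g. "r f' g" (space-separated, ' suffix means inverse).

g f r'

  after g: (1 3)(2 4)
  after f: (1 2 4)
  after r': (2 5)(3 4)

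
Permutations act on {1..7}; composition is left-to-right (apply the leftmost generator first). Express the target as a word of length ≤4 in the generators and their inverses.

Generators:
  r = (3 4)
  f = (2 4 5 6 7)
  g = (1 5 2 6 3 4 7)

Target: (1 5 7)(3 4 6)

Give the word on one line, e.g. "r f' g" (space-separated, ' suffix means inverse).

  after g': (1 7 4 3 6 2 5)
  after f: (1 2 6 4 3 7 5)
  after g': (1 5 7)(3 4 6)

g' f g'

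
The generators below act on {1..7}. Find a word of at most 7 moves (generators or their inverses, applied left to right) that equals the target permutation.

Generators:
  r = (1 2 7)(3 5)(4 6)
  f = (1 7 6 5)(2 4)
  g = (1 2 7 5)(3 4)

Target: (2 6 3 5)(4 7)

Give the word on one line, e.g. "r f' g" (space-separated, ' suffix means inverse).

r' g' r' r' f'

  after r': (1 7 2)(3 5)(4 6)
  after g': (1 2 5 4 6 3 7)
  after r': (2 3)(5 6)
  after r': (1 7 2 5 4 6 3)
  after f': (2 6 3 5)(4 7)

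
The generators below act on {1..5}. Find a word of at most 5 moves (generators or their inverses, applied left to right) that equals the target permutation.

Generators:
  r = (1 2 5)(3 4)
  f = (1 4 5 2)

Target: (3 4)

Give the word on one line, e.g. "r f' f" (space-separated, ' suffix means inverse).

  after r': (1 5 2)(3 4)
  after r': (1 2 5)
  after r': (3 4)

r' r' r'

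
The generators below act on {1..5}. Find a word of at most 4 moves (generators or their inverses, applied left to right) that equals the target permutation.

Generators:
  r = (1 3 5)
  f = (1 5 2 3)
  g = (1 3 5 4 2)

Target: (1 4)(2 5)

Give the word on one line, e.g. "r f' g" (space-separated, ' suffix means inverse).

g r g

  after g: (1 3 5 4 2)
  after r: (1 5 4 2 3)
  after g: (1 4)(2 5)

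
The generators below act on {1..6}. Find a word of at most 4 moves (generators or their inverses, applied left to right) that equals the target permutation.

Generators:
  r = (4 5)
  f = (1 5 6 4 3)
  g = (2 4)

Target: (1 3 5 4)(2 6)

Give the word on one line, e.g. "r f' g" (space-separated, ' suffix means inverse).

  after f: (1 5 6 4 3)
  after g: (1 5 6 2 4 3)
  after r: (1 4 3)(2 5 6)
  after f: (1 3 5 4)(2 6)

f g r f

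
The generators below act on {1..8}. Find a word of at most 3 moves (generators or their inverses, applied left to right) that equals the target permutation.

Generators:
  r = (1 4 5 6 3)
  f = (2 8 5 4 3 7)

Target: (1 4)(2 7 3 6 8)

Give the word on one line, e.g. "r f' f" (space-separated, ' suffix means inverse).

r' f'

  after r': (1 3 6 5 4)
  after f': (1 4)(2 7 3 6 8)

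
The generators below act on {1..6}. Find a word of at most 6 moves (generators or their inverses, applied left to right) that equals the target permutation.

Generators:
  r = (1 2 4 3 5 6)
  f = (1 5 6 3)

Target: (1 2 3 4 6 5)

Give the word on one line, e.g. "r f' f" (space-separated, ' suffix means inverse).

  after r': (1 6 5 3 4 2)
  after f': (1 5 6)(2 3 4)
  after r': (1 3 2 4)
  after f: (2 4 5 6 3)
  after r: (1 2 3 4 6 5)

r' f' r' f r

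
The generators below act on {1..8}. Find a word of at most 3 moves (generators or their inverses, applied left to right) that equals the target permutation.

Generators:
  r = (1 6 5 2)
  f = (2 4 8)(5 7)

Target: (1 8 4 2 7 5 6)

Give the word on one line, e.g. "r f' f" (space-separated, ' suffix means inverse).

  after r': (1 2 5 6)
  after f': (1 8 4 2 7 5 6)

r' f'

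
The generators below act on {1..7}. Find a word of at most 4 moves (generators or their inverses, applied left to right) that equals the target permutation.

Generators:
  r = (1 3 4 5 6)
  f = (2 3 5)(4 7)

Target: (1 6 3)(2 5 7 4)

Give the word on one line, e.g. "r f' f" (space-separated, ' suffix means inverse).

r' f'

  after r': (1 6 5 4 3)
  after f': (1 6 3)(2 5 7 4)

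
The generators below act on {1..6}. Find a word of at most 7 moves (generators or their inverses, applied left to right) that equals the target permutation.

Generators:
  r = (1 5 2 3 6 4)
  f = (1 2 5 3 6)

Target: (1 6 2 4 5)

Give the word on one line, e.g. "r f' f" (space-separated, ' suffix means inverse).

  after r': (1 4 6 3 2 5)
  after f: (1 4)(2 3 5)
  after f: (1 4 2 6)
  after r: (2 4 3 6 5)
  after f': (1 6 2 4 5)

r' f f r f'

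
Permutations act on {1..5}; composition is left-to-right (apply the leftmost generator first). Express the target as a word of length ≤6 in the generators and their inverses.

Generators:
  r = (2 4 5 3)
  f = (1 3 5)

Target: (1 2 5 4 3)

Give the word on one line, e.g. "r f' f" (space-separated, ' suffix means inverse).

f f r r

  after f: (1 3 5)
  after f: (1 5 3)
  after r: (1 3)(2 4 5)
  after r: (1 2 5 4 3)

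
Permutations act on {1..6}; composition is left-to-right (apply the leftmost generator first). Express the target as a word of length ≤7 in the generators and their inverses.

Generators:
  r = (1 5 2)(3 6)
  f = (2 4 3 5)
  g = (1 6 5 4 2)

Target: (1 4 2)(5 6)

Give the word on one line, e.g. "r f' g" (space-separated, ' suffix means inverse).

  after f': (2 5 3 4)
  after r': (1 2)(3 4 5 6)
  after f': (1 5 6 4 3 2)
  after f': (1 3 5 6 2)
  after f': (1 4 2)(5 6)

f' r' f' f' f'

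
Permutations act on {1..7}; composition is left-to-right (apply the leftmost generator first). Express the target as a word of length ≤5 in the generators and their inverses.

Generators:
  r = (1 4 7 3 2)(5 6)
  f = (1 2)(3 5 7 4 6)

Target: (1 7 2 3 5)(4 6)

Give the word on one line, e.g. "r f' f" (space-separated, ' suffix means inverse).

r' r' f' r f

  after r': (1 2 3 7 4)(5 6)
  after r': (1 3 4 2 7)
  after f': (1 6 4)(2 5 3 7)
  after r: (1 5 2 6 7)
  after f: (1 7 2 3 5)(4 6)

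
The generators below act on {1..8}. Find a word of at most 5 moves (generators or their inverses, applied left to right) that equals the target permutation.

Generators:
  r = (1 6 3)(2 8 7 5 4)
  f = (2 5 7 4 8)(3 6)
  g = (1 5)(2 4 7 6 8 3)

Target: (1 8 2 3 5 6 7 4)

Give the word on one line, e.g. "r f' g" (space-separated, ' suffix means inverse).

r f g'

  after r: (1 6 3)(2 8 7 5 4)
  after f: (1 3)(4 5 8)
  after g': (1 8 2 3 5 6 7 4)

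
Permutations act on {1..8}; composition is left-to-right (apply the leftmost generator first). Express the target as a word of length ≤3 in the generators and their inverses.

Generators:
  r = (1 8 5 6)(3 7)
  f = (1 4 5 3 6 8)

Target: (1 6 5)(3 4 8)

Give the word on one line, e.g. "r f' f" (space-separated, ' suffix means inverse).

  after f': (1 8 6 3 5 4)
  after f': (1 6 5)(3 4 8)

f' f'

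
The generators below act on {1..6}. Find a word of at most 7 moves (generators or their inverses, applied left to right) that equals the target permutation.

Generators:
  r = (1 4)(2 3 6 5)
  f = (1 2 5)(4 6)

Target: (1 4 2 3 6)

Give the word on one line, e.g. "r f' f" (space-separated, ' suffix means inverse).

r f f f f

  after r: (1 4)(2 3 6 5)
  after f: (1 6)(2 3 4)
  after f: (1 4 5)(2 3 6)
  after f: (1 6 5 2 3 4)
  after f: (1 4 2 3 6)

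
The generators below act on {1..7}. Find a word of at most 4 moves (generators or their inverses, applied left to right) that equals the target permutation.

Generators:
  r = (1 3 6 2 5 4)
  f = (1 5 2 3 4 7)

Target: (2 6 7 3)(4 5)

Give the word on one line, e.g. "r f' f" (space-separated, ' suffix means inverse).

r f r' f'

  after r: (1 3 6 2 5 4)
  after f: (1 4 5 7)(3 6)
  after r': (1 5 7 4 2 6)
  after f': (2 6 7 3)(4 5)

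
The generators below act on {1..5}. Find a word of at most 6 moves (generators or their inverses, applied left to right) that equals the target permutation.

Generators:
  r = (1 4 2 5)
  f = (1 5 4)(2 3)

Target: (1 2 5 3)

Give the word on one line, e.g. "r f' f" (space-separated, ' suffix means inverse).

r r f' r' f

  after r: (1 4 2 5)
  after r: (1 2)(4 5)
  after f': (1 3 2 4)
  after r': (1 3 4 5 2)
  after f: (1 2 5 3)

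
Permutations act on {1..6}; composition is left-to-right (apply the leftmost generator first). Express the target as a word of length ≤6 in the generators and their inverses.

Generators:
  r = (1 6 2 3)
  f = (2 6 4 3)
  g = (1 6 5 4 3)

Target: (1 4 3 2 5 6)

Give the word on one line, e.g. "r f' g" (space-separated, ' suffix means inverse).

g' f g r' f

  after g': (1 3 4 5 6)
  after f: (1 2 6)(4 5)
  after g: (1 2 5 3)
  after r': (1 6)(2 5)
  after f: (1 4 3 2 5 6)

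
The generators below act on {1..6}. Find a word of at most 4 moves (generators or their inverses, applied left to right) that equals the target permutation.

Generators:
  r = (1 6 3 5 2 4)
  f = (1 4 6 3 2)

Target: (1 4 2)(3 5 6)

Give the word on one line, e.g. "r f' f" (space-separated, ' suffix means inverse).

f' r r f

  after f': (1 2 3 6 4)
  after r: (1 4 6)(2 5)
  after r: (3 5 4)
  after f: (1 4 2)(3 5 6)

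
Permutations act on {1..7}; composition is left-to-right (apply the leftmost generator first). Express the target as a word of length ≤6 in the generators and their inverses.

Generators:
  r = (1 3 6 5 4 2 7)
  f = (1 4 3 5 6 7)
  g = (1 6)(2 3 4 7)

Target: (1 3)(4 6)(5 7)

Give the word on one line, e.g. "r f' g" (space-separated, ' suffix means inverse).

r' f g' f' f'

  after r': (1 7 2 4 5 6 3)
  after f: (2 3 4 6 5 7)
  after g': (1 6 5 4)
  after f': (1 5)(3 4 7 6)
  after f': (1 3)(4 6)(5 7)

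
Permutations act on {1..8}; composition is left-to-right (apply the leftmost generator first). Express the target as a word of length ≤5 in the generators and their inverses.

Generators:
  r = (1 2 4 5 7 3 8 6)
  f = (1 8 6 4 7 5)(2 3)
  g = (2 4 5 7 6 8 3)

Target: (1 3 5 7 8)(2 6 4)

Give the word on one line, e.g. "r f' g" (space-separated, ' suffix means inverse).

f f r' r'

  after f: (1 8 6 4 7 5)(2 3)
  after f: (1 6 7)(4 5 8)
  after r': (1 8 2)(3 7 6 5)
  after r': (1 3 5 7 8)(2 6 4)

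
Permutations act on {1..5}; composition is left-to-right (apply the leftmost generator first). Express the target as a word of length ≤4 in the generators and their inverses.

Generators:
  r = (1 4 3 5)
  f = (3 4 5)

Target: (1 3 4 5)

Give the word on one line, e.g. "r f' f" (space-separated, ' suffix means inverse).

  after f': (3 5 4)
  after r': (1 5)
  after f: (1 3 4 5)

f' r' f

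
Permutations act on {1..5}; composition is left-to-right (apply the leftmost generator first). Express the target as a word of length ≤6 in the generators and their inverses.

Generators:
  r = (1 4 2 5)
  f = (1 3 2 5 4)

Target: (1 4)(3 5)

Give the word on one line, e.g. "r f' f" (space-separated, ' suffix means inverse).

r' f r' f'

  after r': (1 5 2 4)
  after f: (1 4 3 2)
  after r': (2 5)(3 4)
  after f': (1 4)(3 5)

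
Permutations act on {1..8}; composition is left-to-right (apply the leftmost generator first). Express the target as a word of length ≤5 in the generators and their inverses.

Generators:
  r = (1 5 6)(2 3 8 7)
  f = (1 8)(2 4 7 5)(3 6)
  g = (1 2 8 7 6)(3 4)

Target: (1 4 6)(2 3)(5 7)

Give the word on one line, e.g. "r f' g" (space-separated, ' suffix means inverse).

  after g: (1 2 8 7 6)(3 4)
  after g: (1 8 6 2 7)
  after g: (1 7 2 6 8)(3 4)
  after f': (1 4 6)(2 3)(5 7)

g g g f'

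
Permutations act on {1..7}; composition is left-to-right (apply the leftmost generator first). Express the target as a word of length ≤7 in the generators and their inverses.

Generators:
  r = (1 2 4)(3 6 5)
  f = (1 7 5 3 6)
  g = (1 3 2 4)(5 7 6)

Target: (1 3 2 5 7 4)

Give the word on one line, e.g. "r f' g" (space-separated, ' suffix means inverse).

f' f' f' g' r'

  after f': (1 6 3 5 7)
  after f': (1 3 7 6 5)
  after f': (1 5 6 7 3)
  after g': (1 6 5 7)(2 3 4)
  after r': (1 3 2 5 7 4)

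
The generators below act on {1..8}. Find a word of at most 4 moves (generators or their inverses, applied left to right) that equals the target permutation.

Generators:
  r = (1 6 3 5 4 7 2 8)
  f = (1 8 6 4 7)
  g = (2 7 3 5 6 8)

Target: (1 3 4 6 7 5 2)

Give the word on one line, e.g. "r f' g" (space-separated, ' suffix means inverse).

  after g: (2 7 3 5 6 8)
  after f: (1 8 2)(3 5 4 7)
  after f: (1 6 4)(2 8)(3 5 7)
  after r: (1 3 4 6 7 5 2)

g f f r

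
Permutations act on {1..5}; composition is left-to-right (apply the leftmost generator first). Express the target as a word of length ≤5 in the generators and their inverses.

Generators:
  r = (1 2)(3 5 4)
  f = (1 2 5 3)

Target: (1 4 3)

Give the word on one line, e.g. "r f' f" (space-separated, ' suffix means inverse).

  after r': (1 2)(3 4 5)
  after r': (3 5 4)
  after f': (1 3 2)(4 5)
  after r': (1 4 3)

r' r' f' r'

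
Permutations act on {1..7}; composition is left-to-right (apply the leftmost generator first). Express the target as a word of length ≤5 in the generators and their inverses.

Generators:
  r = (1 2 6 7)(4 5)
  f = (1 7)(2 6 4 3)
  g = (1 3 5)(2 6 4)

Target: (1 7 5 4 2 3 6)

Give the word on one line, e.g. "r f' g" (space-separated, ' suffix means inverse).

  after f: (1 7)(2 6 4 3)
  after r: (2 7)(3 6 5 4)
  after f': (1 7 3 2)(5 6)
  after g: (1 7 5 4 2 3 6)

f r f' g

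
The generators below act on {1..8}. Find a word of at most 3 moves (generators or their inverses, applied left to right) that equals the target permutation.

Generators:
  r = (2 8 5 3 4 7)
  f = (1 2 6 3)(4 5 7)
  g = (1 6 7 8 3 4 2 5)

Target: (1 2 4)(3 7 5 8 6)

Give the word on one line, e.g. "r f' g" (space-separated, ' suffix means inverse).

  after r': (2 7 4 3 5 8)
  after f: (1 2 4)(3 7 5 8 6)

r' f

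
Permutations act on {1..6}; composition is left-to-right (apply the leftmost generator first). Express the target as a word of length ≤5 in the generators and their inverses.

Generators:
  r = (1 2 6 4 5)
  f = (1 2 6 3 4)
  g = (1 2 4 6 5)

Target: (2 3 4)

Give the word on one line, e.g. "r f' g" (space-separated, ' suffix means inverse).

g' g' r' g f

  after g': (1 5 6 4 2)
  after g': (1 6 2 5 4)
  after r': (1 2 4 5 6)
  after g: (1 4)(2 6)
  after f: (2 3 4)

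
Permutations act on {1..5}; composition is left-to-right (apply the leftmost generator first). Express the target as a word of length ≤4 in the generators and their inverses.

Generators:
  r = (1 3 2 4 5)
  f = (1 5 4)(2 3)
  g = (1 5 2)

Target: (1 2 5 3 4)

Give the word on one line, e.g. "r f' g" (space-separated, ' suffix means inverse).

r r

  after r: (1 3 2 4 5)
  after r: (1 2 5 3 4)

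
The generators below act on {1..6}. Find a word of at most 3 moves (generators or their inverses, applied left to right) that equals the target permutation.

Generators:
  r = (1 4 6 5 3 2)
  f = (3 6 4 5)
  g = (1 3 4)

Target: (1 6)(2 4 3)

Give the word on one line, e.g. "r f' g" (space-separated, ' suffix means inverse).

f' r r

  after f': (3 5 4 6)
  after r: (1 4 5 6 2)
  after r: (1 6)(2 4 3)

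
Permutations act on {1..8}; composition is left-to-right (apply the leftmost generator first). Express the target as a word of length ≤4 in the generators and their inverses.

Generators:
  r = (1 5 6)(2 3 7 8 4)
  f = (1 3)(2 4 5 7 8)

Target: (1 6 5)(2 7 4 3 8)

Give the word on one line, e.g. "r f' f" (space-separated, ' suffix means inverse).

r r

  after r: (1 5 6)(2 3 7 8 4)
  after r: (1 6 5)(2 7 4 3 8)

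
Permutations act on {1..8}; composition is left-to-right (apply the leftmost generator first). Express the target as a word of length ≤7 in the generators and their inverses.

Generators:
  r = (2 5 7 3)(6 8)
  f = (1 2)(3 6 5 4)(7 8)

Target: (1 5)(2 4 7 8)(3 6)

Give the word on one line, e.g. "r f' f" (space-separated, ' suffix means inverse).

r' f f f r

  after r': (2 3 7 5)(6 8)
  after f: (1 2 6 7 4 3 8 5)
  after f: (2 5)(3 7)(4 6 8)
  after f: (1 2 4 5)(3 8)(6 7)
  after r: (1 5)(2 4 7 8)(3 6)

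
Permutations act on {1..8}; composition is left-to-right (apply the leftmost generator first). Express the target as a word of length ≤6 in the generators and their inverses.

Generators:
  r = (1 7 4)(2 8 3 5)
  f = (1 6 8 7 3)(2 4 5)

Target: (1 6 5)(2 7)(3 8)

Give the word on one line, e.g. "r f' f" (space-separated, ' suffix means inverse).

r f' f' r

  after r: (1 7 4)(2 8 3 5)
  after f': (1 8 7 2 6)(3 4)
  after f': (1 6 3 2)(4 7 5)
  after r: (1 6 5)(2 7)(3 8)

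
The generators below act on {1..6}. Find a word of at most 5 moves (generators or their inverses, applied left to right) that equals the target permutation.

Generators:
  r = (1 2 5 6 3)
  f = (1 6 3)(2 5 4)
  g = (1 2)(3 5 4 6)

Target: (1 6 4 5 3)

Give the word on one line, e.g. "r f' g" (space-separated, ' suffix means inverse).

  after r: (1 2 5 6 3)
  after r: (1 5 3 2 6)
  after g: (1 4 6 2 3)
  after r: (1 4 3 2)(5 6)
  after g: (1 6 4 5 3)

r r g r g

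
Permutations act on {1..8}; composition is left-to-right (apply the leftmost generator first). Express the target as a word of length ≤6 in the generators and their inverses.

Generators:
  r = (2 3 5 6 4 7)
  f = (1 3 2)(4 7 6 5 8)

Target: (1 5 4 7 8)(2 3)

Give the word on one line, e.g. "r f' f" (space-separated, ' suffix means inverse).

  after f': (1 2 3)(4 8 5 6 7)
  after r': (1 7 6 4 8 3)
  after f: (1 6 7 5 8 2)
  after f: (1 5 4 7 8)(2 3)

f' r' f f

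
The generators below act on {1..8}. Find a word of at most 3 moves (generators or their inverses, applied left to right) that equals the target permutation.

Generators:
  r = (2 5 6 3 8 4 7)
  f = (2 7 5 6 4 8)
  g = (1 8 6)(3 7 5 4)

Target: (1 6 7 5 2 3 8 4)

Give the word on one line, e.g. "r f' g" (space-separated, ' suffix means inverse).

  after r': (2 7 4 8 3 6 5)
  after g': (1 6 7 5 2 3 8 4)

r' g'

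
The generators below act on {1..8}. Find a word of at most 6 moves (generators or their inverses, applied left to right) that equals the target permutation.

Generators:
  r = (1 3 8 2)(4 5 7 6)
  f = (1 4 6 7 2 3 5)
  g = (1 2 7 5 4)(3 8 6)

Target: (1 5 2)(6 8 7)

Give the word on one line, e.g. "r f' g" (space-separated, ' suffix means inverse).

f' f' r' f r

  after f': (1 5 3 2 7 6 4)
  after f': (1 3 7 4 5 2 6)
  after r': (2 7 6)(3 5 8)
  after f: (1 4 6 3)(5 8)
  after r: (1 5 2)(6 8 7)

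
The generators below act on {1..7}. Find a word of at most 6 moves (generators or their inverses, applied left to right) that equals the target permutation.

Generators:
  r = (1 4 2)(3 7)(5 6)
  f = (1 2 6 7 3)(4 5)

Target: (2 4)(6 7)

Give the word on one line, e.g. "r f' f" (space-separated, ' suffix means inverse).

f r' r' r' f'

  after f: (1 2 6 7 3)(4 5)
  after r': (1 4 6 3 2 5)
  after r': (2 6 7 3 4 5)
  after r': (1 2 5 4 6 3)
  after f': (2 4)(6 7)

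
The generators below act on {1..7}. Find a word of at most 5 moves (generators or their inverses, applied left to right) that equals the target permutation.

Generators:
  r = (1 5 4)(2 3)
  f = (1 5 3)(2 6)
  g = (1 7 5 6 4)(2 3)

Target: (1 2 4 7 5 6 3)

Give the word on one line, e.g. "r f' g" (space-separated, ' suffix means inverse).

f' r' g' r

  after f': (1 3 5)(2 6)
  after r': (1 2 6 3)(4 5)
  after g': (1 3 4 7)(2 5 6)
  after r: (1 2 4 7 5 6 3)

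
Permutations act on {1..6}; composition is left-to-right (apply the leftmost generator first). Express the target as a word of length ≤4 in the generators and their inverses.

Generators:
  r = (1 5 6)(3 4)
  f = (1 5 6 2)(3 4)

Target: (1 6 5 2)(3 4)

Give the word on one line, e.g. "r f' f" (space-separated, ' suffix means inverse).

  after r': (1 6 5)(3 4)
  after r': (1 5 6)
  after f: (1 6 5 2)(3 4)

r' r' f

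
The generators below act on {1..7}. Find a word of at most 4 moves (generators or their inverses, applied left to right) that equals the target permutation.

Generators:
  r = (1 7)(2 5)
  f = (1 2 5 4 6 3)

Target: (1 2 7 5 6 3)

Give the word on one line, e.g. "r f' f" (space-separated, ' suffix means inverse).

f' r' f f

  after f': (1 3 6 4 5 2)
  after r': (1 3 6 4 2 7)
  after f: (2 7)(4 5)
  after f: (1 2 7 5 6 3)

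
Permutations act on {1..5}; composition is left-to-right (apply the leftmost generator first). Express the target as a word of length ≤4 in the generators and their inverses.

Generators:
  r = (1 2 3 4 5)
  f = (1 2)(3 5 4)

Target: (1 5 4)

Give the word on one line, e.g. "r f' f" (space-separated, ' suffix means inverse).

f r f' r

  after f: (1 2)(3 5 4)
  after r: (1 3)
  after f': (1 4 5 3 2)
  after r: (1 5 4)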